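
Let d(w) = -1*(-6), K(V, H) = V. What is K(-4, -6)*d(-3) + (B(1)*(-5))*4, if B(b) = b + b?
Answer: -64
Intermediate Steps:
d(w) = 6
B(b) = 2*b
K(-4, -6)*d(-3) + (B(1)*(-5))*4 = -4*6 + ((2*1)*(-5))*4 = -24 + (2*(-5))*4 = -24 - 10*4 = -24 - 40 = -64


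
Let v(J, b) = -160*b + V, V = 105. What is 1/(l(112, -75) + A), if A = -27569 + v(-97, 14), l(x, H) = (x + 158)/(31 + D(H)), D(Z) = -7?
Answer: -4/118771 ≈ -3.3678e-5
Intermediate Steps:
v(J, b) = 105 - 160*b (v(J, b) = -160*b + 105 = 105 - 160*b)
l(x, H) = 79/12 + x/24 (l(x, H) = (x + 158)/(31 - 7) = (158 + x)/24 = (158 + x)*(1/24) = 79/12 + x/24)
A = -29704 (A = -27569 + (105 - 160*14) = -27569 + (105 - 2240) = -27569 - 2135 = -29704)
1/(l(112, -75) + A) = 1/((79/12 + (1/24)*112) - 29704) = 1/((79/12 + 14/3) - 29704) = 1/(45/4 - 29704) = 1/(-118771/4) = -4/118771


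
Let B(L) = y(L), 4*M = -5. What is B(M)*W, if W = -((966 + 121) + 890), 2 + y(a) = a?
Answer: 25701/4 ≈ 6425.3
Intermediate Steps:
y(a) = -2 + a
M = -5/4 (M = (1/4)*(-5) = -5/4 ≈ -1.2500)
B(L) = -2 + L
W = -1977 (W = -(1087 + 890) = -1*1977 = -1977)
B(M)*W = (-2 - 5/4)*(-1977) = -13/4*(-1977) = 25701/4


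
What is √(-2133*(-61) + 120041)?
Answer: √250154 ≈ 500.15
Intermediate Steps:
√(-2133*(-61) + 120041) = √(130113 + 120041) = √250154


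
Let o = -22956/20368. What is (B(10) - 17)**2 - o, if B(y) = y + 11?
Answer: 87211/5092 ≈ 17.127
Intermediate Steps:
B(y) = 11 + y
o = -5739/5092 (o = -22956*1/20368 = -5739/5092 ≈ -1.1271)
(B(10) - 17)**2 - o = ((11 + 10) - 17)**2 - 1*(-5739/5092) = (21 - 17)**2 + 5739/5092 = 4**2 + 5739/5092 = 16 + 5739/5092 = 87211/5092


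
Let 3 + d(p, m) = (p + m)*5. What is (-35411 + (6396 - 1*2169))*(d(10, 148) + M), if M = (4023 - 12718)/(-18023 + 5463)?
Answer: -3856453167/157 ≈ -2.4563e+7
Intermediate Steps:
d(p, m) = -3 + 5*m + 5*p (d(p, m) = -3 + (p + m)*5 = -3 + (m + p)*5 = -3 + (5*m + 5*p) = -3 + 5*m + 5*p)
M = 1739/2512 (M = -8695/(-12560) = -8695*(-1/12560) = 1739/2512 ≈ 0.69228)
(-35411 + (6396 - 1*2169))*(d(10, 148) + M) = (-35411 + (6396 - 1*2169))*((-3 + 5*148 + 5*10) + 1739/2512) = (-35411 + (6396 - 2169))*((-3 + 740 + 50) + 1739/2512) = (-35411 + 4227)*(787 + 1739/2512) = -31184*1978683/2512 = -3856453167/157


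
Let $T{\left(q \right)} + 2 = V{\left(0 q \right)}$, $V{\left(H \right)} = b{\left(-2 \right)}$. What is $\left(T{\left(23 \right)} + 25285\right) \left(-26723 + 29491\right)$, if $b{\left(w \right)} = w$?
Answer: $69977808$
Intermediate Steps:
$V{\left(H \right)} = -2$
$T{\left(q \right)} = -4$ ($T{\left(q \right)} = -2 - 2 = -4$)
$\left(T{\left(23 \right)} + 25285\right) \left(-26723 + 29491\right) = \left(-4 + 25285\right) \left(-26723 + 29491\right) = 25281 \cdot 2768 = 69977808$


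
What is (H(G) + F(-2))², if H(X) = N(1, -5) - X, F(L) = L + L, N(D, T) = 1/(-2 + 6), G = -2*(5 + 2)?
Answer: 1681/16 ≈ 105.06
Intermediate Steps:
G = -14 (G = -2*7 = -14)
N(D, T) = ¼ (N(D, T) = 1/4 = ¼)
F(L) = 2*L
H(X) = ¼ - X
(H(G) + F(-2))² = ((¼ - 1*(-14)) + 2*(-2))² = ((¼ + 14) - 4)² = (57/4 - 4)² = (41/4)² = 1681/16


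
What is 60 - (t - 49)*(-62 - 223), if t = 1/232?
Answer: -3225675/232 ≈ -13904.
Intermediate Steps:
t = 1/232 ≈ 0.0043103
60 - (t - 49)*(-62 - 223) = 60 - (1/232 - 49)*(-62 - 223) = 60 - (-11367)*(-285)/232 = 60 - 1*3239595/232 = 60 - 3239595/232 = -3225675/232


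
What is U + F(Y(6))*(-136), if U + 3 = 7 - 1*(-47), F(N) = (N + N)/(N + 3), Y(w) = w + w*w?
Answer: -3043/15 ≈ -202.87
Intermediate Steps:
Y(w) = w + w²
F(N) = 2*N/(3 + N) (F(N) = (2*N)/(3 + N) = 2*N/(3 + N))
U = 51 (U = -3 + (7 - 1*(-47)) = -3 + (7 + 47) = -3 + 54 = 51)
U + F(Y(6))*(-136) = 51 + (2*(6*(1 + 6))/(3 + 6*(1 + 6)))*(-136) = 51 + (2*(6*7)/(3 + 6*7))*(-136) = 51 + (2*42/(3 + 42))*(-136) = 51 + (2*42/45)*(-136) = 51 + (2*42*(1/45))*(-136) = 51 + (28/15)*(-136) = 51 - 3808/15 = -3043/15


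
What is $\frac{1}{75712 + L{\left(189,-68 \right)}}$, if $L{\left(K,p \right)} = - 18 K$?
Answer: $\frac{1}{72310} \approx 1.3829 \cdot 10^{-5}$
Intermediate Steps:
$\frac{1}{75712 + L{\left(189,-68 \right)}} = \frac{1}{75712 - 3402} = \frac{1}{72310}$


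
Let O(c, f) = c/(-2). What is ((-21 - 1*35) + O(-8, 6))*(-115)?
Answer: 5980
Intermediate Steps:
O(c, f) = -c/2 (O(c, f) = c*(-½) = -c/2)
((-21 - 1*35) + O(-8, 6))*(-115) = ((-21 - 1*35) - ½*(-8))*(-115) = ((-21 - 35) + 4)*(-115) = (-56 + 4)*(-115) = -52*(-115) = 5980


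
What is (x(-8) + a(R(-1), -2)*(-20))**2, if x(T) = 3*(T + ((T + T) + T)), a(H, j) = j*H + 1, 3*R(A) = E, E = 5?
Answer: 21904/9 ≈ 2433.8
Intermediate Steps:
R(A) = 5/3 (R(A) = (1/3)*5 = 5/3)
a(H, j) = 1 + H*j (a(H, j) = H*j + 1 = 1 + H*j)
x(T) = 12*T (x(T) = 3*(T + (2*T + T)) = 3*(T + 3*T) = 3*(4*T) = 12*T)
(x(-8) + a(R(-1), -2)*(-20))**2 = (12*(-8) + (1 + (5/3)*(-2))*(-20))**2 = (-96 + (1 - 10/3)*(-20))**2 = (-96 - 7/3*(-20))**2 = (-96 + 140/3)**2 = (-148/3)**2 = 21904/9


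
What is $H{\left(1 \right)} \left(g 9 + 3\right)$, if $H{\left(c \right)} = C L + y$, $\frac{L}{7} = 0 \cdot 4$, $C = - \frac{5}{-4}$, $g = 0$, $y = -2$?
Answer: $-6$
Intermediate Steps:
$C = \frac{5}{4}$ ($C = \left(-5\right) \left(- \frac{1}{4}\right) = \frac{5}{4} \approx 1.25$)
$L = 0$ ($L = 7 \cdot 0 \cdot 4 = 7 \cdot 0 = 0$)
$H{\left(c \right)} = -2$ ($H{\left(c \right)} = \frac{5}{4} \cdot 0 - 2 = 0 - 2 = -2$)
$H{\left(1 \right)} \left(g 9 + 3\right) = - 2 \left(0 \cdot 9 + 3\right) = - 2 \left(0 + 3\right) = \left(-2\right) 3 = -6$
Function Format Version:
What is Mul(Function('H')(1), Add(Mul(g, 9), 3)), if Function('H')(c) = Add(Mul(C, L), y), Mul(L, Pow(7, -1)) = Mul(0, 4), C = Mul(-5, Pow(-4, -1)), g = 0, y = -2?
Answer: -6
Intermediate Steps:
C = Rational(5, 4) (C = Mul(-5, Rational(-1, 4)) = Rational(5, 4) ≈ 1.2500)
L = 0 (L = Mul(7, Mul(0, 4)) = Mul(7, 0) = 0)
Function('H')(c) = -2 (Function('H')(c) = Add(Mul(Rational(5, 4), 0), -2) = Add(0, -2) = -2)
Mul(Function('H')(1), Add(Mul(g, 9), 3)) = Mul(-2, Add(Mul(0, 9), 3)) = Mul(-2, Add(0, 3)) = Mul(-2, 3) = -6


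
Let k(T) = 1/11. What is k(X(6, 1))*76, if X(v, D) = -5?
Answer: 76/11 ≈ 6.9091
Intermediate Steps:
k(T) = 1/11
k(X(6, 1))*76 = (1/11)*76 = 76/11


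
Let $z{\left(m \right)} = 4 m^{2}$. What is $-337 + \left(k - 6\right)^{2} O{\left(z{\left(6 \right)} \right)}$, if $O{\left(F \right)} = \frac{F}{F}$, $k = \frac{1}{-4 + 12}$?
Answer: $- \frac{19359}{64} \approx -302.48$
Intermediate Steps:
$k = \frac{1}{8} \approx 0.125$
$O{\left(F \right)} = 1$
$-337 + \left(k - 6\right)^{2} O{\left(z{\left(6 \right)} \right)} = -337 + \left(\frac{1}{8} - 6\right)^{2} \cdot 1 = -337 + \left(- \frac{47}{8}\right)^{2} \cdot 1 = -337 + \frac{2209}{64} \cdot 1 = -337 + \frac{2209}{64} = - \frac{19359}{64}$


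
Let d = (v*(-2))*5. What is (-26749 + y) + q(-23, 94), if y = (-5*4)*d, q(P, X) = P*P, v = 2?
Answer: -25820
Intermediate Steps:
d = -20 (d = (2*(-2))*5 = -4*5 = -20)
q(P, X) = P²
y = 400 (y = -5*4*(-20) = -20*(-20) = 400)
(-26749 + y) + q(-23, 94) = (-26749 + 400) + (-23)² = -26349 + 529 = -25820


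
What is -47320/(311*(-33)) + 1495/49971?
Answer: 793323635/170950791 ≈ 4.6407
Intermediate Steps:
-47320/(311*(-33)) + 1495/49971 = -47320/(-10263) + 1495*(1/49971) = -47320*(-1/10263) + 1495/49971 = 47320/10263 + 1495/49971 = 793323635/170950791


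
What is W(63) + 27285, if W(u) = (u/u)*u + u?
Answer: 27411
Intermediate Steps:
W(u) = 2*u (W(u) = 1*u + u = u + u = 2*u)
W(63) + 27285 = 2*63 + 27285 = 126 + 27285 = 27411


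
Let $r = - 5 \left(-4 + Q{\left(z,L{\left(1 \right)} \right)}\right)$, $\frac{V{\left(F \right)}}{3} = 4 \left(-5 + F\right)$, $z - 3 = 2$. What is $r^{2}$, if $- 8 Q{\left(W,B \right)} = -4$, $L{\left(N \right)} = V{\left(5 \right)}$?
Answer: $\frac{1225}{4} \approx 306.25$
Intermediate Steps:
$z = 5$ ($z = 3 + 2 = 5$)
$V{\left(F \right)} = -60 + 12 F$ ($V{\left(F \right)} = 3 \cdot 4 \left(-5 + F\right) = 3 \left(-20 + 4 F\right) = -60 + 12 F$)
$L{\left(N \right)} = 0$ ($L{\left(N \right)} = -60 + 12 \cdot 5 = -60 + 60 = 0$)
$Q{\left(W,B \right)} = \frac{1}{2}$ ($Q{\left(W,B \right)} = \left(- \frac{1}{8}\right) \left(-4\right) = \frac{1}{2}$)
$r = \frac{35}{2}$ ($r = - 5 \left(-4 + \frac{1}{2}\right) = \left(-5\right) \left(- \frac{7}{2}\right) = \frac{35}{2} \approx 17.5$)
$r^{2} = \left(\frac{35}{2}\right)^{2} = \frac{1225}{4}$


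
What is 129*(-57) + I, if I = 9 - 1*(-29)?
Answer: -7315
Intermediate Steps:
I = 38 (I = 9 + 29 = 38)
129*(-57) + I = 129*(-57) + 38 = -7353 + 38 = -7315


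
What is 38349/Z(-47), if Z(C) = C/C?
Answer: 38349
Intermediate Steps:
Z(C) = 1
38349/Z(-47) = 38349/1 = 38349*1 = 38349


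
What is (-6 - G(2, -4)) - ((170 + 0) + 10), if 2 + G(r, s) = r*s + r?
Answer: -178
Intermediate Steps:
G(r, s) = -2 + r + r*s (G(r, s) = -2 + (r*s + r) = -2 + (r + r*s) = -2 + r + r*s)
(-6 - G(2, -4)) - ((170 + 0) + 10) = (-6 - (-2 + 2 + 2*(-4))) - ((170 + 0) + 10) = (-6 - (-2 + 2 - 8)) - (170 + 10) = (-6 - 1*(-8)) - 1*180 = (-6 + 8) - 180 = 2 - 180 = -178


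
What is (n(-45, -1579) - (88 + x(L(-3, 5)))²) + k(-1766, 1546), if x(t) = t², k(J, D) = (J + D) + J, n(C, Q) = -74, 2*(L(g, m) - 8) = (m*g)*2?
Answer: -20829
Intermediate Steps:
L(g, m) = 8 + g*m (L(g, m) = 8 + ((m*g)*2)/2 = 8 + ((g*m)*2)/2 = 8 + (2*g*m)/2 = 8 + g*m)
k(J, D) = D + 2*J (k(J, D) = (D + J) + J = D + 2*J)
(n(-45, -1579) - (88 + x(L(-3, 5)))²) + k(-1766, 1546) = (-74 - (88 + (8 - 3*5)²)²) + (1546 + 2*(-1766)) = (-74 - (88 + (8 - 15)²)²) + (1546 - 3532) = (-74 - (88 + (-7)²)²) - 1986 = (-74 - (88 + 49)²) - 1986 = (-74 - 1*137²) - 1986 = (-74 - 1*18769) - 1986 = (-74 - 18769) - 1986 = -18843 - 1986 = -20829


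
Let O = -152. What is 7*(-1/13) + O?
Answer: -1983/13 ≈ -152.54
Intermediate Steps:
7*(-1/13) + O = 7*(-1/13) - 152 = -7/13 - 152 = -1983/13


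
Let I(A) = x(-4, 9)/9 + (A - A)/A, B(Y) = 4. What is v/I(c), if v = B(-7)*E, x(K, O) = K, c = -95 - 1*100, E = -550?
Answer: 4950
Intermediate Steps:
c = -195 (c = -95 - 100 = -195)
v = -2200 (v = 4*(-550) = -2200)
I(A) = -4/9 (I(A) = -4/9 + (A - A)/A = -4*1/9 + 0/A = -4/9 + 0 = -4/9)
v/I(c) = -2200/(-4/9) = -2200*(-9/4) = 4950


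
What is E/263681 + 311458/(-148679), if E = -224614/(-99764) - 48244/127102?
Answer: -260341320035291282349/124278131544358455818 ≈ -2.0948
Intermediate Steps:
E = 5933968553/3170050982 (E = -224614*(-1/99764) - 48244*1/127102 = 112307/49882 - 24122/63551 = 5933968553/3170050982 ≈ 1.8719)
E/263681 + 311458/(-148679) = (5933968553/3170050982)/263681 + 311458/(-148679) = (5933968553/3170050982)*(1/263681) + 311458*(-1/148679) = 5933968553/835882212984742 - 311458/148679 = -260341320035291282349/124278131544358455818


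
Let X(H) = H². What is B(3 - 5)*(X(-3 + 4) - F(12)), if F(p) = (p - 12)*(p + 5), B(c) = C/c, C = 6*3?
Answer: -9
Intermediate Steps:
C = 18
B(c) = 18/c
F(p) = (-12 + p)*(5 + p)
B(3 - 5)*(X(-3 + 4) - F(12)) = (18/(3 - 5))*((-3 + 4)² - (-60 + 12² - 7*12)) = (18/(-2))*(1² - (-60 + 144 - 84)) = (18*(-½))*(1 - 1*0) = -9*(1 + 0) = -9*1 = -9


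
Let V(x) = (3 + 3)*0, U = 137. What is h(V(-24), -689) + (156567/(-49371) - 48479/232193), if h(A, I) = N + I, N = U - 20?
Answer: -2198642254352/3821200201 ≈ -575.38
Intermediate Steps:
N = 117 (N = 137 - 20 = 117)
V(x) = 0 (V(x) = 6*0 = 0)
h(A, I) = 117 + I
h(V(-24), -689) + (156567/(-49371) - 48479/232193) = (117 - 689) + (156567/(-49371) - 48479/232193) = -572 + (156567*(-1/49371) - 48479*1/232193) = -572 + (-52189/16457 - 48479/232193) = -572 - 12915739380/3821200201 = -2198642254352/3821200201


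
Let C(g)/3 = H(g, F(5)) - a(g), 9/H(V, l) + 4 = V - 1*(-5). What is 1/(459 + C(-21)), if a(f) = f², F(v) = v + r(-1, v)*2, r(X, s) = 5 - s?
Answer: -20/17307 ≈ -0.0011556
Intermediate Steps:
F(v) = 10 - v (F(v) = v + (5 - v)*2 = v + (10 - 2*v) = 10 - v)
H(V, l) = 9/(1 + V) (H(V, l) = 9/(-4 + (V - 1*(-5))) = 9/(-4 + (V + 5)) = 9/(-4 + (5 + V)) = 9/(1 + V))
C(g) = -3*g² + 27/(1 + g) (C(g) = 3*(9/(1 + g) - g²) = 3*(-g² + 9/(1 + g)) = -3*g² + 27/(1 + g))
1/(459 + C(-21)) = 1/(459 + 3*(9 - 1*(-21)²*(1 - 21))/(1 - 21)) = 1/(459 + 3*(9 - 1*441*(-20))/(-20)) = 1/(459 + 3*(-1/20)*(9 + 8820)) = 1/(459 + 3*(-1/20)*8829) = 1/(459 - 26487/20) = 1/(-17307/20) = -20/17307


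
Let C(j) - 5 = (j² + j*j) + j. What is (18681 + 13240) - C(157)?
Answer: -17539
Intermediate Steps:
C(j) = 5 + j + 2*j² (C(j) = 5 + ((j² + j*j) + j) = 5 + ((j² + j²) + j) = 5 + (2*j² + j) = 5 + (j + 2*j²) = 5 + j + 2*j²)
(18681 + 13240) - C(157) = (18681 + 13240) - (5 + 157 + 2*157²) = 31921 - (5 + 157 + 2*24649) = 31921 - (5 + 157 + 49298) = 31921 - 1*49460 = 31921 - 49460 = -17539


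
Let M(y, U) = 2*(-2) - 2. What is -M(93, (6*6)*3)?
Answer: 6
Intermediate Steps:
M(y, U) = -6 (M(y, U) = -4 - 2 = -6)
-M(93, (6*6)*3) = -1*(-6) = 6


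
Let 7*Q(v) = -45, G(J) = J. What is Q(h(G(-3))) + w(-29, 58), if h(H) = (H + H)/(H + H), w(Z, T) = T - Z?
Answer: 564/7 ≈ 80.571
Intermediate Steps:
h(H) = 1 (h(H) = (2*H)/((2*H)) = (2*H)*(1/(2*H)) = 1)
Q(v) = -45/7 (Q(v) = (⅐)*(-45) = -45/7)
Q(h(G(-3))) + w(-29, 58) = -45/7 + (58 - 1*(-29)) = -45/7 + (58 + 29) = -45/7 + 87 = 564/7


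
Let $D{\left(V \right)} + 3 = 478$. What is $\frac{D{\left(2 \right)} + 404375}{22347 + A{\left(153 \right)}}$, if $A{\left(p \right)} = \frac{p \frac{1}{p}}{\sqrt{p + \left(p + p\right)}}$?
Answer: $\frac{415265697405}{22921927973} - \frac{121455 \sqrt{51}}{22921927973} \approx 18.116$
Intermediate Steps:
$D{\left(V \right)} = 475$ ($D{\left(V \right)} = -3 + 478 = 475$)
$A{\left(p \right)} = \frac{\sqrt{3}}{3 \sqrt{p}}$ ($A{\left(p \right)} = 1 \frac{1}{\sqrt{p + 2 p}} = 1 \frac{1}{\sqrt{3 p}} = 1 \frac{1}{\sqrt{3} \sqrt{p}} = 1 \frac{\sqrt{3}}{3 \sqrt{p}} = \frac{\sqrt{3}}{3 \sqrt{p}}$)
$\frac{D{\left(2 \right)} + 404375}{22347 + A{\left(153 \right)}} = \frac{475 + 404375}{22347 + \frac{\sqrt{3}}{3 \cdot 3 \sqrt{17}}} = \frac{404850}{22347 + \frac{\sqrt{3} \frac{\sqrt{17}}{51}}{3}} = \frac{404850}{22347 + \frac{\sqrt{51}}{153}}$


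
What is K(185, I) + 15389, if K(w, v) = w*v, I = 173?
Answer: 47394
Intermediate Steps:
K(w, v) = v*w
K(185, I) + 15389 = 173*185 + 15389 = 32005 + 15389 = 47394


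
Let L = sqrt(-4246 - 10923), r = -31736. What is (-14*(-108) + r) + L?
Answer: -30224 + I*sqrt(15169) ≈ -30224.0 + 123.16*I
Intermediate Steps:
L = I*sqrt(15169) (L = sqrt(-15169) = I*sqrt(15169) ≈ 123.16*I)
(-14*(-108) + r) + L = (-14*(-108) - 31736) + I*sqrt(15169) = (1512 - 31736) + I*sqrt(15169) = -30224 + I*sqrt(15169)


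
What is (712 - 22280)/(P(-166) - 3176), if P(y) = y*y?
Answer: -5392/6095 ≈ -0.88466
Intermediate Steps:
P(y) = y²
(712 - 22280)/(P(-166) - 3176) = (712 - 22280)/((-166)² - 3176) = -21568/(27556 - 3176) = -21568/24380 = -21568*1/24380 = -5392/6095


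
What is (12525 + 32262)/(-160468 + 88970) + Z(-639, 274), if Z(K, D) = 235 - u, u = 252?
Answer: -1260253/71498 ≈ -17.626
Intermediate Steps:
Z(K, D) = -17 (Z(K, D) = 235 - 1*252 = 235 - 252 = -17)
(12525 + 32262)/(-160468 + 88970) + Z(-639, 274) = (12525 + 32262)/(-160468 + 88970) - 17 = 44787/(-71498) - 17 = 44787*(-1/71498) - 17 = -44787/71498 - 17 = -1260253/71498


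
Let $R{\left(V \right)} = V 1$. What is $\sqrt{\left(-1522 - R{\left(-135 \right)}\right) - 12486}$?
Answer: $i \sqrt{13873} \approx 117.78 i$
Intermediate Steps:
$R{\left(V \right)} = V$
$\sqrt{\left(-1522 - R{\left(-135 \right)}\right) - 12486} = \sqrt{\left(-1522 - -135\right) - 12486} = \sqrt{\left(-1522 + 135\right) - 12486} = \sqrt{-1387 - 12486} = \sqrt{-13873} = i \sqrt{13873}$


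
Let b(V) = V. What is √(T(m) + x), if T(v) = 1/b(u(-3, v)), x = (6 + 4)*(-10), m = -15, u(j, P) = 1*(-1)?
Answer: I*√101 ≈ 10.05*I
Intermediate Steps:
u(j, P) = -1
x = -100 (x = 10*(-10) = -100)
T(v) = -1 (T(v) = 1/(-1) = -1)
√(T(m) + x) = √(-1 - 100) = √(-101) = I*√101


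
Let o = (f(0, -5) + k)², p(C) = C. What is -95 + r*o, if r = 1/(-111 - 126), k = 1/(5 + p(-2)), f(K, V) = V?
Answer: -202831/2133 ≈ -95.092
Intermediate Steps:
k = ⅓ (k = 1/(5 - 2) = 1/3 = ⅓ ≈ 0.33333)
o = 196/9 (o = (-5 + ⅓)² = (-14/3)² = 196/9 ≈ 21.778)
r = -1/237 (r = 1/(-237) = -1/237 ≈ -0.0042194)
-95 + r*o = -95 - 1/237*196/9 = -95 - 196/2133 = -202831/2133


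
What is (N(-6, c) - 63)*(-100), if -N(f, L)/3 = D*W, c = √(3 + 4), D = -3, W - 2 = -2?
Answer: 6300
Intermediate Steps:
W = 0 (W = 2 - 2 = 0)
c = √7 ≈ 2.6458
N(f, L) = 0 (N(f, L) = -(-9)*0 = -3*0 = 0)
(N(-6, c) - 63)*(-100) = (0 - 63)*(-100) = -63*(-100) = 6300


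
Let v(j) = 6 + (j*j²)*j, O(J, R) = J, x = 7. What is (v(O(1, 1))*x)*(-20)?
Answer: -980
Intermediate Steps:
v(j) = 6 + j⁴ (v(j) = 6 + j³*j = 6 + j⁴)
(v(O(1, 1))*x)*(-20) = ((6 + 1⁴)*7)*(-20) = ((6 + 1)*7)*(-20) = (7*7)*(-20) = 49*(-20) = -980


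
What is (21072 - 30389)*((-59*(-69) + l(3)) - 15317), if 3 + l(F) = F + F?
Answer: 104751031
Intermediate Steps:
l(F) = -3 + 2*F (l(F) = -3 + (F + F) = -3 + 2*F)
(21072 - 30389)*((-59*(-69) + l(3)) - 15317) = (21072 - 30389)*((-59*(-69) + (-3 + 2*3)) - 15317) = -9317*((4071 + (-3 + 6)) - 15317) = -9317*((4071 + 3) - 15317) = -9317*(4074 - 15317) = -9317*(-11243) = 104751031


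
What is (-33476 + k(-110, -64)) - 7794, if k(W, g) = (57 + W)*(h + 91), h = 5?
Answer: -46358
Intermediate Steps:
k(W, g) = 5472 + 96*W (k(W, g) = (57 + W)*(5 + 91) = (57 + W)*96 = 5472 + 96*W)
(-33476 + k(-110, -64)) - 7794 = (-33476 + (5472 + 96*(-110))) - 7794 = (-33476 + (5472 - 10560)) - 7794 = (-33476 - 5088) - 7794 = -38564 - 7794 = -46358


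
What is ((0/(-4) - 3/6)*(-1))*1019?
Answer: 1019/2 ≈ 509.50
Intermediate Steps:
((0/(-4) - 3/6)*(-1))*1019 = ((0*(-1/4) - 3*1/6)*(-1))*1019 = ((0 - 1/2)*(-1))*1019 = -1/2*(-1)*1019 = (1/2)*1019 = 1019/2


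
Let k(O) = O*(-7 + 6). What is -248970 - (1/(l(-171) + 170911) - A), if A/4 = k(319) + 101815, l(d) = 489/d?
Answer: 1529593332639/9741764 ≈ 1.5701e+5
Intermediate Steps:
k(O) = -O (k(O) = O*(-1) = -O)
A = 405984 (A = 4*(-1*319 + 101815) = 4*(-319 + 101815) = 4*101496 = 405984)
-248970 - (1/(l(-171) + 170911) - A) = -248970 - (1/(489/(-171) + 170911) - 1*405984) = -248970 - (1/(489*(-1/171) + 170911) - 405984) = -248970 - (1/(-163/57 + 170911) - 405984) = -248970 - (1/(9741764/57) - 405984) = -248970 - (57/9741764 - 405984) = -248970 - 1*(-3955000315719/9741764) = -248970 + 3955000315719/9741764 = 1529593332639/9741764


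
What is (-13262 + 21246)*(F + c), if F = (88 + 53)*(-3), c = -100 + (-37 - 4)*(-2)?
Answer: -3520944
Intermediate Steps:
c = -18 (c = -100 - 41*(-2) = -100 + 82 = -18)
F = -423 (F = 141*(-3) = -423)
(-13262 + 21246)*(F + c) = (-13262 + 21246)*(-423 - 18) = 7984*(-441) = -3520944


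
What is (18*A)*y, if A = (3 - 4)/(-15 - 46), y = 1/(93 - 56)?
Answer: 18/2257 ≈ 0.0079752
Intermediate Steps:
y = 1/37 ≈ 0.027027
A = 1/61 (A = -1/(-61) = -1*(-1/61) = 1/61 ≈ 0.016393)
(18*A)*y = (18*(1/61))*(1/37) = (18/61)*(1/37) = 18/2257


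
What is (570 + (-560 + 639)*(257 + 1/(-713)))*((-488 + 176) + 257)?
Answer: -818530350/713 ≈ -1.1480e+6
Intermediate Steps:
(570 + (-560 + 639)*(257 + 1/(-713)))*((-488 + 176) + 257) = (570 + 79*(257 - 1/713))*(-312 + 257) = (570 + 79*(183240/713))*(-55) = (570 + 14475960/713)*(-55) = (14882370/713)*(-55) = -818530350/713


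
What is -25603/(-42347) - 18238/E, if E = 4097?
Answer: -39260535/10205627 ≈ -3.8470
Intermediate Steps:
-25603/(-42347) - 18238/E = -25603/(-42347) - 18238/4097 = -25603*(-1/42347) - 18238*1/4097 = 25603/42347 - 18238/4097 = -39260535/10205627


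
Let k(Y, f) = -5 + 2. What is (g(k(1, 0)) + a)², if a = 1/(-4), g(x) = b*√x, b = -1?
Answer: -47/16 + I*√3/2 ≈ -2.9375 + 0.86602*I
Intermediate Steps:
k(Y, f) = -3
g(x) = -√x
a = -¼ ≈ -0.25000
(g(k(1, 0)) + a)² = (-√(-3) - ¼)² = (-I*√3 - ¼)² = (-¼ - I*√3)²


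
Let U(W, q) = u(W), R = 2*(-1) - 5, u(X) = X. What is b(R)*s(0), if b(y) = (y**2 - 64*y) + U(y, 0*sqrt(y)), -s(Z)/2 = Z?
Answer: 0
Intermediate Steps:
R = -7 (R = -2 - 5 = -7)
s(Z) = -2*Z
U(W, q) = W
b(y) = y**2 - 63*y (b(y) = (y**2 - 64*y) + y = y**2 - 63*y)
b(R)*s(0) = (-7*(-63 - 7))*(-2*0) = -7*(-70)*0 = 490*0 = 0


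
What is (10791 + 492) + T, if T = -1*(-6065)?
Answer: 17348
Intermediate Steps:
T = 6065
(10791 + 492) + T = (10791 + 492) + 6065 = 11283 + 6065 = 17348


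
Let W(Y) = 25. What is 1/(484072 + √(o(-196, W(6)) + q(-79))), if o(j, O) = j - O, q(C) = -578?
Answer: 484072/234325701983 - I*√799/234325701983 ≈ 2.0658e-6 - 1.2063e-10*I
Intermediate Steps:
1/(484072 + √(o(-196, W(6)) + q(-79))) = 1/(484072 + √((-196 - 1*25) - 578)) = 1/(484072 + √((-196 - 25) - 578)) = 1/(484072 + √(-221 - 578)) = 1/(484072 + √(-799)) = 1/(484072 + I*√799)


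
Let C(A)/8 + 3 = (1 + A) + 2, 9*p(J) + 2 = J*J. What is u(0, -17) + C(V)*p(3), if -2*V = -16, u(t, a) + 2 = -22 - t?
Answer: 232/9 ≈ 25.778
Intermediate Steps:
p(J) = -2/9 + J**2/9 (p(J) = -2/9 + (J*J)/9 = -2/9 + J**2/9)
u(t, a) = -24 - t (u(t, a) = -2 + (-22 - t) = -24 - t)
V = 8 (V = -1/2*(-16) = 8)
C(A) = 8*A (C(A) = -24 + 8*((1 + A) + 2) = -24 + 8*(3 + A) = -24 + (24 + 8*A) = 8*A)
u(0, -17) + C(V)*p(3) = (-24 - 1*0) + (8*8)*(-2/9 + (1/9)*3**2) = (-24 + 0) + 64*(-2/9 + (1/9)*9) = -24 + 64*(-2/9 + 1) = -24 + 64*(7/9) = -24 + 448/9 = 232/9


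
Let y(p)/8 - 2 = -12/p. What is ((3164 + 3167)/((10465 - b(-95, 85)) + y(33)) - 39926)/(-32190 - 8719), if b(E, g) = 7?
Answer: 4598686891/4711980438 ≈ 0.97596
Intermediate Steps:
y(p) = 16 - 96/p (y(p) = 16 + 8*(-12/p) = 16 - 96/p)
((3164 + 3167)/((10465 - b(-95, 85)) + y(33)) - 39926)/(-32190 - 8719) = ((3164 + 3167)/((10465 - 1*7) + (16 - 96/33)) - 39926)/(-32190 - 8719) = (6331/((10465 - 7) + (16 - 96*1/33)) - 39926)/(-40909) = (6331/(10458 + (16 - 32/11)) - 39926)*(-1/40909) = (6331/(10458 + 144/11) - 39926)*(-1/40909) = (6331/(115182/11) - 39926)*(-1/40909) = (6331*(11/115182) - 39926)*(-1/40909) = (69641/115182 - 39926)*(-1/40909) = -4598686891/115182*(-1/40909) = 4598686891/4711980438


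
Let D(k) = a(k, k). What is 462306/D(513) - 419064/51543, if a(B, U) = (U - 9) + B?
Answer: 866757410/1941453 ≈ 446.45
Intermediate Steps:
a(B, U) = -9 + B + U (a(B, U) = (-9 + U) + B = -9 + B + U)
D(k) = -9 + 2*k (D(k) = -9 + k + k = -9 + 2*k)
462306/D(513) - 419064/51543 = 462306/(-9 + 2*513) - 419064/51543 = 462306/(-9 + 1026) - 419064*1/51543 = 462306/1017 - 139688/17181 = 462306*(1/1017) - 139688/17181 = 154102/339 - 139688/17181 = 866757410/1941453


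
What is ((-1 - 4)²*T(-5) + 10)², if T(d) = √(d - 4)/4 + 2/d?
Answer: -5625/16 ≈ -351.56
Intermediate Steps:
T(d) = 2/d + √(-4 + d)/4 (T(d) = √(-4 + d)*(¼) + 2/d = √(-4 + d)/4 + 2/d = 2/d + √(-4 + d)/4)
((-1 - 4)²*T(-5) + 10)² = ((-1 - 4)²*(2/(-5) + √(-4 - 5)/4) + 10)² = ((-5)²*(2*(-⅕) + √(-9)/4) + 10)² = (25*(-⅖ + (3*I)/4) + 10)² = (25*(-⅖ + 3*I/4) + 10)² = ((-10 + 75*I/4) + 10)² = (75*I/4)² = -5625/16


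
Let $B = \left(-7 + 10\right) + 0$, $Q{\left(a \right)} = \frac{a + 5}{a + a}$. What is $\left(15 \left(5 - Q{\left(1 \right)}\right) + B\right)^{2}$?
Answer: $1089$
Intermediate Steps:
$Q{\left(a \right)} = \frac{5 + a}{2 a}$
$B = 3$ ($B = 3 + 0 = 3$)
$\left(15 \left(5 - Q{\left(1 \right)}\right) + B\right)^{2} = \left(15 \left(5 - \frac{5 + 1}{2 \cdot 1}\right) + 3\right)^{2} = \left(15 \left(5 - \frac{1}{2} \cdot 1 \cdot 6\right) + 3\right)^{2} = \left(15 \left(5 - 3\right) + 3\right)^{2} = \left(15 \cdot 2 + 3\right)^{2} = \left(30 + 3\right)^{2} = 33^{2} = 1089$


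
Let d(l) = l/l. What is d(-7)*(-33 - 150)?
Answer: -183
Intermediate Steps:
d(l) = 1
d(-7)*(-33 - 150) = 1*(-33 - 150) = 1*(-183) = -183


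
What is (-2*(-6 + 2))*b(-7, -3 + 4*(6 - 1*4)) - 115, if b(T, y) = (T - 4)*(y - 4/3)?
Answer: -1313/3 ≈ -437.67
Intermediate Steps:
b(T, y) = (-4 + T)*(-4/3 + y) (b(T, y) = (-4 + T)*(y - 4*⅓) = (-4 + T)*(y - 4/3) = (-4 + T)*(-4/3 + y))
(-2*(-6 + 2))*b(-7, -3 + 4*(6 - 1*4)) - 115 = (-2*(-6 + 2))*(16/3 - 4*(-3 + 4*(6 - 1*4)) - 4/3*(-7) - 7*(-3 + 4*(6 - 1*4))) - 115 = (-2*(-4))*(16/3 - 4*(-3 + 4*(6 - 4)) + 28/3 - 7*(-3 + 4*(6 - 4))) - 115 = 8*(16/3 - 4*(-3 + 4*2) + 28/3 - 7*(-3 + 4*2)) - 115 = 8*(16/3 - 4*(-3 + 8) + 28/3 - 7*(-3 + 8)) - 115 = 8*(16/3 - 4*5 + 28/3 - 7*5) - 115 = 8*(16/3 - 20 + 28/3 - 35) - 115 = 8*(-121/3) - 115 = -968/3 - 115 = -1313/3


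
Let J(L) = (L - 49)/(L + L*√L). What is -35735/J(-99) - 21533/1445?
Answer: -5115257309/213860 - 10613295*I*√11/148 ≈ -23919.0 - 2.3784e+5*I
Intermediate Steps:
J(L) = (-49 + L)/(L + L^(3/2))
-35735/J(-99) - 21533/1445 = -35735*(-99 + (-99)^(3/2))/(-49 - 99) - 21533/1445 = -(3537765/148 + 10613295*I*√11/148) - 21533*1/1445 = -(3537765/148 + 10613295*I*√11/148) - 21533/1445 = -35735*(99/148 + 297*I*√11/148) - 21533/1445 = (-3537765/148 - 10613295*I*√11/148) - 21533/1445 = -5115257309/213860 - 10613295*I*√11/148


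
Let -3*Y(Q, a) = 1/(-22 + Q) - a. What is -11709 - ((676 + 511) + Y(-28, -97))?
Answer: -1929551/150 ≈ -12864.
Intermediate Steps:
Y(Q, a) = -1/(3*(-22 + Q)) + a/3 (Y(Q, a) = -(1/(-22 + Q) - a)/3 = -1/(3*(-22 + Q)) + a/3)
-11709 - ((676 + 511) + Y(-28, -97)) = -11709 - ((676 + 511) + (-1 - 22*(-97) - 28*(-97))/(3*(-22 - 28))) = -11709 - (1187 + (⅓)*(-1 + 2134 + 2716)/(-50)) = -11709 - (1187 + (⅓)*(-1/50)*4849) = -11709 - (1187 - 4849/150) = -11709 - 1*173201/150 = -11709 - 173201/150 = -1929551/150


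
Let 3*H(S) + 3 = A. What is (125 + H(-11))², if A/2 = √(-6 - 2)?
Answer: 138352/9 + 992*I*√2/3 ≈ 15372.0 + 467.63*I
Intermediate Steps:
A = 4*I*√2 (A = 2*√(-6 - 2) = 2*√(-8) = 2*(2*I*√2) = 4*I*√2 ≈ 5.6569*I)
H(S) = -1 + 4*I*√2/3 (H(S) = -1 + (4*I*√2)/3 = -1 + 4*I*√2/3)
(125 + H(-11))² = (125 + (-1 + 4*I*√2/3))² = (124 + 4*I*√2/3)²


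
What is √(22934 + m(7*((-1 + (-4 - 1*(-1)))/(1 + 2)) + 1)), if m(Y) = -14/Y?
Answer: 4*√35837/5 ≈ 151.45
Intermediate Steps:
√(22934 + m(7*((-1 + (-4 - 1*(-1)))/(1 + 2)) + 1)) = √(22934 - 14/(7*((-1 + (-4 - 1*(-1)))/(1 + 2)) + 1)) = √(22934 - 14/(7*((-1 + (-4 + 1))/3) + 1)) = √(22934 - 14/(7*((-1 - 3)*(⅓)) + 1)) = √(22934 - 14/(7*(-4*⅓) + 1)) = √(22934 - 14/(7*(-4/3) + 1)) = √(22934 - 14/(-28/3 + 1)) = √(22934 - 14/(-25/3)) = √(22934 - 14*(-3/25)) = √(22934 + 42/25) = √(573392/25) = 4*√35837/5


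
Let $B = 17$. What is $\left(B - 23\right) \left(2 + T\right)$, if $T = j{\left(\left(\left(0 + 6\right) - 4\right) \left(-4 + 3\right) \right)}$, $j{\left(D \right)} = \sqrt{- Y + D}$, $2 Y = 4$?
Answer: $-12 - 12 i \approx -12.0 - 12.0 i$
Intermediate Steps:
$Y = 2$ ($Y = \frac{1}{2} \cdot 4 = 2$)
$j{\left(D \right)} = \sqrt{-2 + D}$ ($j{\left(D \right)} = \sqrt{\left(-1\right) 2 + D} = \sqrt{-2 + D}$)
$T = 2 i$ ($T = \sqrt{-2 + \left(\left(0 + 6\right) - 4\right) \left(-4 + 3\right)} = \sqrt{-2 + \left(6 - 4\right) \left(-1\right)} = \sqrt{-2 + 2 \left(-1\right)} = \sqrt{-2 - 2} = \sqrt{-4} = 2 i \approx 2.0 i$)
$\left(B - 23\right) \left(2 + T\right) = \left(17 - 23\right) \left(2 + 2 i\right) = - 6 \left(2 + 2 i\right) = -12 - 12 i$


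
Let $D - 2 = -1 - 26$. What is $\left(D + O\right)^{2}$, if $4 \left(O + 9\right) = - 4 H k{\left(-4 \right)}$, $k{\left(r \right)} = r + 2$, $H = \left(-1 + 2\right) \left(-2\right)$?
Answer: $1444$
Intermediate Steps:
$H = -2$ ($H = 1 \left(-2\right) = -2$)
$k{\left(r \right)} = 2 + r$
$D = -25$ ($D = 2 - 27 = -25$)
$O = -13$ ($O = -9 + \frac{\left(-4\right) \left(-2\right) \left(2 - 4\right)}{4} = -9 + \frac{8 \left(-2\right)}{4} = -9 + \frac{1}{4} \left(-16\right) = -9 - 4 = -13$)
$\left(D + O\right)^{2} = \left(-25 - 13\right)^{2} = \left(-38\right)^{2} = 1444$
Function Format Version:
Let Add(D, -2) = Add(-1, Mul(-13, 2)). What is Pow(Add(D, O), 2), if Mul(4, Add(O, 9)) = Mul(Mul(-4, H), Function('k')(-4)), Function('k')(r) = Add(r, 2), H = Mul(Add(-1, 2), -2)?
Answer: 1444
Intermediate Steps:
H = -2 (H = Mul(1, -2) = -2)
Function('k')(r) = Add(2, r)
D = -25 (D = Add(2, Add(-1, Mul(-13, 2))) = Add(2, Add(-1, -26)) = Add(2, -27) = -25)
O = -13 (O = Add(-9, Mul(Rational(1, 4), Mul(Mul(-4, -2), Add(2, -4)))) = Add(-9, Mul(Rational(1, 4), Mul(8, -2))) = Add(-9, Mul(Rational(1, 4), -16)) = Add(-9, -4) = -13)
Pow(Add(D, O), 2) = Pow(Add(-25, -13), 2) = Pow(-38, 2) = 1444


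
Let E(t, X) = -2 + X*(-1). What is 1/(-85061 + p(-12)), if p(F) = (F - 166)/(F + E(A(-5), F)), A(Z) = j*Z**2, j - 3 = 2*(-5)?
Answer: -1/84972 ≈ -1.1769e-5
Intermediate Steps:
j = -7 (j = 3 + 2*(-5) = 3 - 10 = -7)
A(Z) = -7*Z**2
E(t, X) = -2 - X
p(F) = 83 - F/2 (p(F) = (F - 166)/(F + (-2 - F)) = (-166 + F)/(-2) = (-166 + F)*(-1/2) = 83 - F/2)
1/(-85061 + p(-12)) = 1/(-85061 + (83 - 1/2*(-12))) = 1/(-85061 + (83 + 6)) = 1/(-85061 + 89) = 1/(-84972) = -1/84972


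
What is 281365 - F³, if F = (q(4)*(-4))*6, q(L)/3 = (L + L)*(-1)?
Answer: -190821611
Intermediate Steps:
q(L) = -6*L (q(L) = 3*((L + L)*(-1)) = 3*((2*L)*(-1)) = 3*(-2*L) = -6*L)
F = 576 (F = (-6*4*(-4))*6 = -24*(-4)*6 = 96*6 = 576)
281365 - F³ = 281365 - 1*576³ = 281365 - 1*191102976 = 281365 - 191102976 = -190821611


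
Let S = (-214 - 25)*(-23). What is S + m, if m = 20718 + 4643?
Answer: 30858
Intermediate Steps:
m = 25361
S = 5497 (S = -239*(-23) = 5497)
S + m = 5497 + 25361 = 30858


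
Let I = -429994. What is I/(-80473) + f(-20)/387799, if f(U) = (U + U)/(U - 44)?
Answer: 1334010348013/249658791416 ≈ 5.3433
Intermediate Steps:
f(U) = 2*U/(-44 + U) (f(U) = (2*U)/(-44 + U) = 2*U/(-44 + U))
I/(-80473) + f(-20)/387799 = -429994/(-80473) + (2*(-20)/(-44 - 20))/387799 = -429994*(-1/80473) + (2*(-20)/(-64))*(1/387799) = 429994/80473 + (2*(-20)*(-1/64))*(1/387799) = 429994/80473 + (5/8)*(1/387799) = 429994/80473 + 5/3102392 = 1334010348013/249658791416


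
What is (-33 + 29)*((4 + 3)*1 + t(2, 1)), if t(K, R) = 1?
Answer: -32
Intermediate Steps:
(-33 + 29)*((4 + 3)*1 + t(2, 1)) = (-33 + 29)*((4 + 3)*1 + 1) = -4*(7*1 + 1) = -4*(7 + 1) = -4*8 = -32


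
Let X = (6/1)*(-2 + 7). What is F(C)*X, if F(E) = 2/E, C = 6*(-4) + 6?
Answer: -10/3 ≈ -3.3333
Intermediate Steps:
C = -18 (C = -24 + 6 = -18)
X = 30 (X = (6*1)*5 = 6*5 = 30)
F(C)*X = (2/(-18))*30 = (2*(-1/18))*30 = -1/9*30 = -10/3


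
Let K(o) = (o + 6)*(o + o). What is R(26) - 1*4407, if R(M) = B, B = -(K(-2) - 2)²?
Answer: -4731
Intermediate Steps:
K(o) = 2*o*(6 + o) (K(o) = (6 + o)*(2*o) = 2*o*(6 + o))
B = -324 (B = -(2*(-2)*(6 - 2) - 2)² = -(2*(-2)*4 - 2)² = -(-16 - 2)² = -1*(-18)² = -1*324 = -324)
R(M) = -324
R(26) - 1*4407 = -324 - 1*4407 = -324 - 4407 = -4731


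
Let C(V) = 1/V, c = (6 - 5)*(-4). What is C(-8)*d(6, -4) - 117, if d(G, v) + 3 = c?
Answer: -929/8 ≈ -116.13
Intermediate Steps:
c = -4 (c = 1*(-4) = -4)
d(G, v) = -7 (d(G, v) = -3 - 4 = -7)
C(-8)*d(6, -4) - 117 = -7/(-8) - 117 = -1/8*(-7) - 117 = 7/8 - 117 = -929/8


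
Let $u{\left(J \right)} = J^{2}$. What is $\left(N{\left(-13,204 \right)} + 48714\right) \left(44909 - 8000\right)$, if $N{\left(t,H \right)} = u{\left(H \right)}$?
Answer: $3333989970$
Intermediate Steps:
$N{\left(t,H \right)} = H^{2}$
$\left(N{\left(-13,204 \right)} + 48714\right) \left(44909 - 8000\right) = \left(204^{2} + 48714\right) \left(44909 - 8000\right) = \left(41616 + 48714\right) 36909 = 90330 \cdot 36909 = 3333989970$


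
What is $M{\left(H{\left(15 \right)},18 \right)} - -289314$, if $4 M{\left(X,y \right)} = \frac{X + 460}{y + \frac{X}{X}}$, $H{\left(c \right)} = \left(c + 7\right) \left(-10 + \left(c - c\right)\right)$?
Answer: $\frac{5497026}{19} \approx 2.8932 \cdot 10^{5}$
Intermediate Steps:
$H{\left(c \right)} = -70 - 10 c$ ($H{\left(c \right)} = \left(7 + c\right) \left(-10 + 0\right) = \left(7 + c\right) \left(-10\right) = -70 - 10 c$)
$M{\left(X,y \right)} = \frac{460 + X}{4 \left(1 + y\right)}$ ($M{\left(X,y \right)} = \frac{\left(X + 460\right) \frac{1}{y + \frac{X}{X}}}{4} = \frac{\left(460 + X\right) \frac{1}{y + 1}}{4} = \frac{\left(460 + X\right) \frac{1}{1 + y}}{4} = \frac{\frac{1}{1 + y} \left(460 + X\right)}{4} = \frac{460 + X}{4 \left(1 + y\right)}$)
$M{\left(H{\left(15 \right)},18 \right)} - -289314 = \frac{460 - 220}{4 \left(1 + 18\right)} - -289314 = \frac{460 - 220}{4 \cdot 19} + 289314 = \frac{1}{4} \cdot \frac{1}{19} \left(460 - 220\right) + 289314 = \frac{1}{4} \cdot \frac{1}{19} \cdot 240 + 289314 = \frac{60}{19} + 289314 = \frac{5497026}{19}$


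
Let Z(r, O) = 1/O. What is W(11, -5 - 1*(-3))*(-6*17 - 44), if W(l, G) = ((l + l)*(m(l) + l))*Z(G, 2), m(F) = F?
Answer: -35332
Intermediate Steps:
W(l, G) = 2*l² (W(l, G) = ((l + l)*(l + l))/2 = ((2*l)*(2*l))*(½) = (4*l²)*(½) = 2*l²)
W(11, -5 - 1*(-3))*(-6*17 - 44) = (2*11²)*(-6*17 - 44) = (2*121)*(-102 - 44) = 242*(-146) = -35332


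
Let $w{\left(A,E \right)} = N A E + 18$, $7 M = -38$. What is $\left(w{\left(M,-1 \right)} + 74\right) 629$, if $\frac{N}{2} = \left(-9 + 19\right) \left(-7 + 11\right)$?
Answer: $\frac{2317236}{7} \approx 3.3103 \cdot 10^{5}$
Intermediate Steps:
$N = 80$ ($N = 2 \left(-9 + 19\right) \left(-7 + 11\right) = 2 \cdot 10 \cdot 4 = 2 \cdot 40 = 80$)
$M = - \frac{38}{7}$ ($M = \frac{1}{7} \left(-38\right) = - \frac{38}{7} \approx -5.4286$)
$w{\left(A,E \right)} = 18 + 80 A E$ ($w{\left(A,E \right)} = 80 A E + 18 = 18 + 80 A E$)
$\left(w{\left(M,-1 \right)} + 74\right) 629 = \left(\left(18 + 80 \left(- \frac{38}{7}\right) \left(-1\right)\right) + 74\right) 629 = \left(\left(18 + \frac{3040}{7}\right) + 74\right) 629 = \left(\frac{3166}{7} + 74\right) 629 = \frac{3684}{7} \cdot 629 = \frac{2317236}{7}$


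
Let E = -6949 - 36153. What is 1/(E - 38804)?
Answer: -1/81906 ≈ -1.2209e-5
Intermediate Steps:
E = -43102
1/(E - 38804) = 1/(-43102 - 38804) = 1/(-81906) = -1/81906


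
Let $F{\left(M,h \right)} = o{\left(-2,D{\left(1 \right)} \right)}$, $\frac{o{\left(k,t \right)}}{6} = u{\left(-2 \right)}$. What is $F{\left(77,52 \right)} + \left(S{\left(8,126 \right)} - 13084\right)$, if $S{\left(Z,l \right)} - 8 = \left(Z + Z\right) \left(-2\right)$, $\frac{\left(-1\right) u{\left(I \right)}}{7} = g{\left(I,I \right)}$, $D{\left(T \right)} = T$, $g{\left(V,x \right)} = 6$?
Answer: $-13360$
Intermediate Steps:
$u{\left(I \right)} = -42$ ($u{\left(I \right)} = \left(-7\right) 6 = -42$)
$S{\left(Z,l \right)} = 8 - 4 Z$ ($S{\left(Z,l \right)} = 8 + \left(Z + Z\right) \left(-2\right) = 8 + 2 Z \left(-2\right) = 8 - 4 Z$)
$o{\left(k,t \right)} = -252$ ($o{\left(k,t \right)} = 6 \left(-42\right) = -252$)
$F{\left(M,h \right)} = -252$
$F{\left(77,52 \right)} + \left(S{\left(8,126 \right)} - 13084\right) = -252 + \left(\left(8 - 32\right) - 13084\right) = -252 - 13108 = -13360$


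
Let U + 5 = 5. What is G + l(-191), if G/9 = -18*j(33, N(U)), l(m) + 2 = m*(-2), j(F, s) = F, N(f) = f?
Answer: -4966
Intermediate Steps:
U = 0 (U = -5 + 5 = 0)
l(m) = -2 - 2*m (l(m) = -2 + m*(-2) = -2 - 2*m)
G = -5346 (G = 9*(-18*33) = 9*(-594) = -5346)
G + l(-191) = -5346 + (-2 - 2*(-191)) = -5346 + (-2 + 382) = -5346 + 380 = -4966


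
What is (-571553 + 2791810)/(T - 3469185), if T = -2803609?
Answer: -2220257/6272794 ≈ -0.35395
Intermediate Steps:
(-571553 + 2791810)/(T - 3469185) = (-571553 + 2791810)/(-2803609 - 3469185) = 2220257/(-6272794) = 2220257*(-1/6272794) = -2220257/6272794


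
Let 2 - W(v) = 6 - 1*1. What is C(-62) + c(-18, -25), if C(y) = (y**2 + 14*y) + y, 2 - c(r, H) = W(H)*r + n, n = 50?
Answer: 2812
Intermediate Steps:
W(v) = -3 (W(v) = 2 - (6 - 1*1) = 2 - (6 - 1) = 2 - 1*5 = 2 - 5 = -3)
c(r, H) = -48 + 3*r (c(r, H) = 2 - (-3*r + 50) = 2 - (50 - 3*r) = 2 + (-50 + 3*r) = -48 + 3*r)
C(y) = y**2 + 15*y
C(-62) + c(-18, -25) = -62*(15 - 62) + (-48 + 3*(-18)) = -62*(-47) + (-48 - 54) = 2914 - 102 = 2812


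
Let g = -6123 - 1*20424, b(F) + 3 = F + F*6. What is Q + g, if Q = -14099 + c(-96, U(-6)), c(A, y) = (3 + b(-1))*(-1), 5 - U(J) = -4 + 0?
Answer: -40639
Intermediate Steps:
U(J) = 9 (U(J) = 5 - (-4 + 0) = 5 - 1*(-4) = 5 + 4 = 9)
b(F) = -3 + 7*F (b(F) = -3 + (F + F*6) = -3 + (F + 6*F) = -3 + 7*F)
g = -26547 (g = -6123 - 20424 = -26547)
c(A, y) = 7 (c(A, y) = (3 + (-3 + 7*(-1)))*(-1) = (3 + (-3 - 7))*(-1) = (3 - 10)*(-1) = -7*(-1) = 7)
Q = -14092 (Q = -14099 + 7 = -14092)
Q + g = -14092 - 26547 = -40639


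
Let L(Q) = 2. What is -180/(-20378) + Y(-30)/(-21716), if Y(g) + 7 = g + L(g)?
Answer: 2311055/221264324 ≈ 0.010445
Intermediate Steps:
Y(g) = -5 + g (Y(g) = -7 + (g + 2) = -7 + (2 + g) = -5 + g)
-180/(-20378) + Y(-30)/(-21716) = -180/(-20378) + (-5 - 30)/(-21716) = -180*(-1/20378) - 35*(-1/21716) = 90/10189 + 35/21716 = 2311055/221264324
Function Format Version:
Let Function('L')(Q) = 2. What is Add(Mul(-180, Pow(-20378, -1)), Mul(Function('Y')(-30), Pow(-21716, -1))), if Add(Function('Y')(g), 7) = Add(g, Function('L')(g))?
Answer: Rational(2311055, 221264324) ≈ 0.010445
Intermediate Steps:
Function('Y')(g) = Add(-5, g) (Function('Y')(g) = Add(-7, Add(g, 2)) = Add(-7, Add(2, g)) = Add(-5, g))
Add(Mul(-180, Pow(-20378, -1)), Mul(Function('Y')(-30), Pow(-21716, -1))) = Add(Mul(-180, Pow(-20378, -1)), Mul(Add(-5, -30), Pow(-21716, -1))) = Add(Mul(-180, Rational(-1, 20378)), Mul(-35, Rational(-1, 21716))) = Add(Rational(90, 10189), Rational(35, 21716)) = Rational(2311055, 221264324)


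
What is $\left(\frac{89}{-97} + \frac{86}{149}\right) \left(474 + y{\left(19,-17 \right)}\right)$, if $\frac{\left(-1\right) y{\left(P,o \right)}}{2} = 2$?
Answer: $- \frac{2311930}{14453} \approx -159.96$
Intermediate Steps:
$y{\left(P,o \right)} = -4$ ($y{\left(P,o \right)} = \left(-2\right) 2 = -4$)
$\left(\frac{89}{-97} + \frac{86}{149}\right) \left(474 + y{\left(19,-17 \right)}\right) = \left(\frac{89}{-97} + \frac{86}{149}\right) \left(474 - 4\right) = \left(89 \left(- \frac{1}{97}\right) + 86 \cdot \frac{1}{149}\right) 470 = \left(- \frac{89}{97} + \frac{86}{149}\right) 470 = \left(- \frac{4919}{14453}\right) 470 = - \frac{2311930}{14453}$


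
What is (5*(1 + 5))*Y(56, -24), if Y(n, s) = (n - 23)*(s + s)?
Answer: -47520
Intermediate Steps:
Y(n, s) = 2*s*(-23 + n) (Y(n, s) = (-23 + n)*(2*s) = 2*s*(-23 + n))
(5*(1 + 5))*Y(56, -24) = (5*(1 + 5))*(2*(-24)*(-23 + 56)) = (5*6)*(2*(-24)*33) = 30*(-1584) = -47520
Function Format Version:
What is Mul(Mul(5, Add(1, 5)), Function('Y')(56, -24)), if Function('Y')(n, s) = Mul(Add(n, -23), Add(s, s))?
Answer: -47520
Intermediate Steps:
Function('Y')(n, s) = Mul(2, s, Add(-23, n)) (Function('Y')(n, s) = Mul(Add(-23, n), Mul(2, s)) = Mul(2, s, Add(-23, n)))
Mul(Mul(5, Add(1, 5)), Function('Y')(56, -24)) = Mul(Mul(5, Add(1, 5)), Mul(2, -24, Add(-23, 56))) = Mul(Mul(5, 6), Mul(2, -24, 33)) = Mul(30, -1584) = -47520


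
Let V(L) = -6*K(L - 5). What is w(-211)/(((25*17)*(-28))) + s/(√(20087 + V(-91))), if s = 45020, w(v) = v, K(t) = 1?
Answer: 211/11900 + 45020*√20081/20081 ≈ 317.71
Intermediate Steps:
V(L) = -6 (V(L) = -6*1 = -6)
w(-211)/(((25*17)*(-28))) + s/(√(20087 + V(-91))) = -211/((25*17)*(-28)) + 45020/(√(20087 - 6)) = -211/(425*(-28)) + 45020/(√20081) = -211/(-11900) + 45020*(√20081/20081) = -211*(-1/11900) + 45020*√20081/20081 = 211/11900 + 45020*√20081/20081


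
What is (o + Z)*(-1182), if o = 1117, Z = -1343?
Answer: 267132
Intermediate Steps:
(o + Z)*(-1182) = (1117 - 1343)*(-1182) = -226*(-1182) = 267132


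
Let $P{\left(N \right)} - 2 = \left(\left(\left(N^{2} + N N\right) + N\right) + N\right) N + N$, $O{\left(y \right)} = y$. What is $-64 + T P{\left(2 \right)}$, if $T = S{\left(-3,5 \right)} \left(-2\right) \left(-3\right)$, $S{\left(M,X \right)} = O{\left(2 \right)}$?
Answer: $272$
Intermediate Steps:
$S{\left(M,X \right)} = 2$
$T = 12$ ($T = 2 \left(-2\right) \left(-3\right) = \left(-4\right) \left(-3\right) = 12$)
$P{\left(N \right)} = 2 + N + N \left(2 N + 2 N^{2}\right)$ ($P{\left(N \right)} = 2 + \left(\left(\left(\left(N^{2} + N N\right) + N\right) + N\right) N + N\right) = 2 + \left(\left(\left(\left(N^{2} + N^{2}\right) + N\right) + N\right) N + N\right) = 2 + \left(\left(\left(2 N^{2} + N\right) + N\right) N + N\right) = 2 + \left(\left(\left(N + 2 N^{2}\right) + N\right) N + N\right) = 2 + \left(\left(2 N + 2 N^{2}\right) N + N\right) = 2 + \left(N \left(2 N + 2 N^{2}\right) + N\right) = 2 + \left(N + N \left(2 N + 2 N^{2}\right)\right) = 2 + N + N \left(2 N + 2 N^{2}\right)$)
$-64 + T P{\left(2 \right)} = -64 + 12 \left(2 + 2 + 2 \cdot 2^{2} + 2 \cdot 2^{3}\right) = -64 + 12 \left(2 + 2 + 2 \cdot 4 + 2 \cdot 8\right) = -64 + 12 \left(2 + 2 + 8 + 16\right) = -64 + 12 \cdot 28 = -64 + 336 = 272$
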